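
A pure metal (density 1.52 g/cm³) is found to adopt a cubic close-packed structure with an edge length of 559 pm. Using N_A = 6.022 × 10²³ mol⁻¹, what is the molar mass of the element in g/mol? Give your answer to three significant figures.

An FCC cell has Z = 4 atoms; a = 5.590 × 10^-8 cm.
M = ρ·N_A·a³/Z = 1.52 × 6.022 × 10²³ × 1.747 × 10^-22 / 4 = 40.0 g/mol.

40.0 g/mol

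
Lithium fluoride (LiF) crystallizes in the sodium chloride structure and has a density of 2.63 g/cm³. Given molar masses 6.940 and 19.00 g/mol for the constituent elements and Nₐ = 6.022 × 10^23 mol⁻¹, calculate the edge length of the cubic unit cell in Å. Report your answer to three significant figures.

M(LiF) = 25.94 g/mol; Z = 4 formula units per cell.
a³ = Z·M/(N_A·ρ) = 4 × 25.94 / (6.022 × 10²³ × 2.63) = 6.551 × 10^-23 cm³, so a = 4.031 × 10^-8 cm = 4.03 Å.

4.03 Å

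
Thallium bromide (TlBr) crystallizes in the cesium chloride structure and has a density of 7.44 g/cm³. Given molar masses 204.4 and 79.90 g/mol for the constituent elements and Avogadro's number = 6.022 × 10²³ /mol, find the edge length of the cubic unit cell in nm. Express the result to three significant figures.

M(TlBr) = 284.3 g/mol; Z = 1 formula unit per cell.
a³ = Z·M/(N_A·ρ) = 1 × 284.3 / (6.022 × 10²³ × 7.44) = 6.345 × 10^-23 cm³, so a = 3.989 × 10^-8 cm = 0.399 nm.

0.399 nm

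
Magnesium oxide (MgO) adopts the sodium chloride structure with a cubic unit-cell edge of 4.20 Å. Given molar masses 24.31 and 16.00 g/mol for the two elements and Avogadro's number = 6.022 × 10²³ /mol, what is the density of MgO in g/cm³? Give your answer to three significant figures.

The sodium chloride structure contains Z = 4 formula units per cell; M(MgO) = 24.31 + 16.00 = 40.31 g/mol.
a³ = (4.200 × 10^-8 cm)³ = 7.409 × 10^-23 cm³.
ρ = 4 × 40.31 / (6.022 × 10²³ × 7.409 × 10^-23) = 3.614 g/cm³.

3.61 g/cm³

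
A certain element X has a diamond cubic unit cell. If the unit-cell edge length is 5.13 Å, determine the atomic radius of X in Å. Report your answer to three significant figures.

In a diamond cubic lattice, nearest neighbors lie along the body diagonal with √3·a = 8r.
r = √3·a/8 = 1.7321 × 5.13 / 8 = 1.11 Å.

1.11 Å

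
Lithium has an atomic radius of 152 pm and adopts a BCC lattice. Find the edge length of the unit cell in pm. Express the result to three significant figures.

In a BCC lattice, atoms touch along the body diagonal, so √3·a = 4r.
a = 4r/√3 = 4 × 152 / 1.7321 = 351 pm.

351 pm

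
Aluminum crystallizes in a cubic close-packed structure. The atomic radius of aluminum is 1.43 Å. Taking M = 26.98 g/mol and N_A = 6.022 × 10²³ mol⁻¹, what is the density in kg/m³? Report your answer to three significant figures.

In an FCC lattice, atoms touch along the face diagonal, so √2·a = 4r, giving a = 4.045 Å = 4.045 × 10^-8 cm.
With Z = 4, ρ = Z·M/(N_A·a³) = 4 × 26.98 / (6.022 × 10²³ × 6.617 × 10^-23) = 2.708 g/cm³ = 2710 kg/m³.

2710 kg/m³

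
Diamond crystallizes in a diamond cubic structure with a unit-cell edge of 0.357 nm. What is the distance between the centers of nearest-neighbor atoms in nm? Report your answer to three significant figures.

0.155 nm

In a diamond cubic structure, nearest neighbors lie along the body diagonal with √3·a = 8r; the nearest-neighbor distance equals 2r = 0.4330·a.
d = 0.4330 × 0.357 = 0.155 nm.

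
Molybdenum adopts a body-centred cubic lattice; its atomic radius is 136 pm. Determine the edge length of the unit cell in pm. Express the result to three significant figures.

In a BCC lattice, atoms touch along the body diagonal, so √3·a = 4r.
a = 4r/√3 = 4 × 136 / 1.7321 = 314 pm.

314 pm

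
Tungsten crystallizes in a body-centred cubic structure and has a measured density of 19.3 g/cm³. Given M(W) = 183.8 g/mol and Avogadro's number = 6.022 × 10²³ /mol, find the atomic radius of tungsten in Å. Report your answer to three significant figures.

For a BCC cell (Z = 2), a³ = Z·M/(N_A·ρ) = 2 × 183.8 / (6.022 × 10²³ × 19.30) = 3.163 × 10^-23 cm³, so a = 3.162 × 10^-8 cm = 3.162 Å.
Atoms touch along the body diagonal, so √3·a = 4r, so r = 0.4330 × a = 1.37 Å.

1.37 Å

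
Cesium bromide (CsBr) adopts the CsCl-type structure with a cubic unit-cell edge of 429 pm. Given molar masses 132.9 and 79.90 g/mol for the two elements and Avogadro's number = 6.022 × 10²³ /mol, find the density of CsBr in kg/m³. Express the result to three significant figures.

4480 kg/m³

The CsCl-type structure contains Z = 1 formula unit per cell; M(CsBr) = 132.9 + 79.90 = 212.8 g/mol.
a³ = (4.290 × 10^-8 cm)³ = 7.895 × 10^-23 cm³.
ρ = 1 × 212.8 / (6.022 × 10²³ × 7.895 × 10^-23) = 4.476 g/cm³ = 4480 kg/m³.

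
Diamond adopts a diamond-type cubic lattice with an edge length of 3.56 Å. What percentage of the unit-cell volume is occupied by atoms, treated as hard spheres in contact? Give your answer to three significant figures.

In a diamond cubic lattice nearest neighbors lie along the body diagonal with √3·a = 8r, so r = 0.2165a = 0.7708 Å.
Packing fraction = Z·(4/3)πr³ / a³ = 8 × (4/3)π × (0.7708)³ / (3.56)³ = 0.3401 = 34.0%.

34.0%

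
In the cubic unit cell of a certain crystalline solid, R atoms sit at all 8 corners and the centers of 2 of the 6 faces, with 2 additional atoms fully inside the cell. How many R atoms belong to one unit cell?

4

Corner atoms are shared by 8 cells (1/8 each), face atoms by 2 (1/2 each), interior atoms are unshared.
Net atoms = 8 × 1/8 + 2 × 1/2 + 2 = 1 + 1 + 2 = 4.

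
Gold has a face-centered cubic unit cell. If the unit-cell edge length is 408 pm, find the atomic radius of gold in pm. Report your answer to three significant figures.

144 pm

In an FCC lattice, atoms touch along the face diagonal, so √2·a = 4r.
r = √2·a/4 = 1.4142 × 408 / 4 = 144 pm.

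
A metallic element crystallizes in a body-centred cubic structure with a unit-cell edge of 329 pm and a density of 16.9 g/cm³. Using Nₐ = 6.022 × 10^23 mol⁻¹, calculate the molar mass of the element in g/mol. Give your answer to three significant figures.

181 g/mol

A BCC cell has Z = 2 atoms; a = 3.290 × 10^-8 cm.
M = ρ·N_A·a³/Z = 16.9 × 6.022 × 10²³ × 3.561 × 10^-23 / 2 = 181 g/mol.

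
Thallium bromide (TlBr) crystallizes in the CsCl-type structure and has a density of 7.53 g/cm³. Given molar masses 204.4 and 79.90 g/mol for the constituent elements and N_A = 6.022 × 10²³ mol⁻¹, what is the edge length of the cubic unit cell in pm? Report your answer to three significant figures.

397 pm

M(TlBr) = 284.3 g/mol; Z = 1 formula unit per cell.
a³ = Z·M/(N_A·ρ) = 1 × 284.3 / (6.022 × 10²³ × 7.53) = 6.270 × 10^-23 cm³, so a = 3.973 × 10^-8 cm = 397 pm.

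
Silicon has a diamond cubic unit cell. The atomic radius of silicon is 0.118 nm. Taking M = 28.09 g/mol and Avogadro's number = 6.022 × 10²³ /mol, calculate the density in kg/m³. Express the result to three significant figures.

In a diamond cubic lattice, nearest neighbors lie along the body diagonal with √3·a = 8r, giving a = 0.5450 nm = 5.450 × 10^-8 cm.
With Z = 8, ρ = Z·M/(N_A·a³) = 8 × 28.09 / (6.022 × 10²³ × 1.619 × 10^-22) = 2.305 g/cm³ = 2300 kg/m³.

2300 kg/m³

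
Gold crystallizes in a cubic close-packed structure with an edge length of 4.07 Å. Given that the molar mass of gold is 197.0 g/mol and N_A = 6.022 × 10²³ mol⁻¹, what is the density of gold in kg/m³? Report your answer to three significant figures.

An FCC unit cell contains Z = 4 atoms.
Cell volume: a³ = (4.07 Å)³ = (4.070 × 10^-8 cm)³ = 6.742 × 10^-23 cm³.
ρ = Z·M/(N_A·a³) = 4 × 197.0 / (6.022 × 10²³ × 6.742 × 10^-23) = 19.41 g/cm³ = 19400 kg/m³.

19400 kg/m³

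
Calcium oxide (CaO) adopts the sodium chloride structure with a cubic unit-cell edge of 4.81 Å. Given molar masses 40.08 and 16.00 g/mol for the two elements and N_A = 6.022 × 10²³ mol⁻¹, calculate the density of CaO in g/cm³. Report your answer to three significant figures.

The sodium chloride structure contains Z = 4 formula units per cell; M(CaO) = 40.08 + 16.00 = 56.08 g/mol.
a³ = (4.810 × 10^-8 cm)³ = 1.113 × 10^-22 cm³.
ρ = 4 × 56.08 / (6.022 × 10²³ × 1.113 × 10^-22) = 3.347 g/cm³.

3.35 g/cm³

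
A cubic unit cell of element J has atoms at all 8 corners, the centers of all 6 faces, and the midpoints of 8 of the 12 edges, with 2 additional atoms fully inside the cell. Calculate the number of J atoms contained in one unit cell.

8

Corner atoms are shared by 8 cells (1/8 each), face atoms by 2 (1/2 each), edge atoms by 4 (1/4 each), interior atoms are unshared.
Net atoms = 8 × 1/8 + 6 × 1/2 + 8 × 1/4 + 2 = 1 + 3 + 2 + 2 = 8.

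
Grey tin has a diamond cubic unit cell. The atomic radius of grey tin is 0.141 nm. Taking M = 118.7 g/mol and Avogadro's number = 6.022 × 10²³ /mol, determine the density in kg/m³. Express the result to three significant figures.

In a diamond cubic lattice, nearest neighbors lie along the body diagonal with √3·a = 8r, giving a = 0.6513 nm = 6.513 × 10^-8 cm.
With Z = 8, ρ = Z·M/(N_A·a³) = 8 × 118.7 / (6.022 × 10²³ × 2.762 × 10^-22) = 5.709 g/cm³ = 5710 kg/m³.

5710 kg/m³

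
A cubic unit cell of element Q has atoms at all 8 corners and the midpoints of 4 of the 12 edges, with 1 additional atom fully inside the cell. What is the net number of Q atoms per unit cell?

3

Corner atoms are shared by 8 cells (1/8 each), edge atoms by 4 (1/4 each), interior atoms are unshared.
Net atoms = 8 × 1/8 + 4 × 1/4 + 1 = 1 + 1 + 1 = 3.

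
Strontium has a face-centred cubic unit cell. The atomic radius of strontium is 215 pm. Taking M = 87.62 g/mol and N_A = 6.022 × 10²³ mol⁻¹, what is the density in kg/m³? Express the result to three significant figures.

2590 kg/m³

In an FCC lattice, atoms touch along the face diagonal, so √2·a = 4r, giving a = 608.1 pm = 6.081 × 10^-8 cm.
With Z = 4, ρ = Z·M/(N_A·a³) = 4 × 87.62 / (6.022 × 10²³ × 2.249 × 10^-22) = 2.588 g/cm³ = 2590 kg/m³.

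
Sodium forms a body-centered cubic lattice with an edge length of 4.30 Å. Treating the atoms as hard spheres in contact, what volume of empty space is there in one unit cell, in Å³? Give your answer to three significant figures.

25.4 Å³

In a BCC lattice atoms touch along the body diagonal, so √3·a = 4r, so r = 0.4330a = 1.862 Å.
V_cell = a³ = 79.51 Å³; V_atoms = 2 × (4/3)πr³ = 54.08 Å³.
Empty space = 79.51 − 54.08 = 25.4 Å³.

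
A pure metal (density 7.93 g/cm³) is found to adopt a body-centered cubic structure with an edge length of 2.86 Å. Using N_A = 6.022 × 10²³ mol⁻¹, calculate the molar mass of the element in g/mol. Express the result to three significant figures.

A BCC cell has Z = 2 atoms; a = 2.860 × 10^-8 cm.
M = ρ·N_A·a³/Z = 7.93 × 6.022 × 10²³ × 2.339 × 10^-23 / 2 = 55.9 g/mol.

55.9 g/mol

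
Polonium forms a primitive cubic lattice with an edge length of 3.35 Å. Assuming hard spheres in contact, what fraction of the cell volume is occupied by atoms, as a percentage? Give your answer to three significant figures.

In a simple cubic lattice atoms touch along the cell edge, so a = 2r, so r = 0.5000a = 1.675 Å.
Packing fraction = Z·(4/3)πr³ / a³ = 1 × (4/3)π × (1.675)³ / (3.35)³ = 0.5236 = 52.4%.

52.4%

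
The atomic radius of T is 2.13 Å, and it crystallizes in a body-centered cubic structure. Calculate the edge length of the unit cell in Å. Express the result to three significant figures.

4.92 Å

In a BCC lattice, atoms touch along the body diagonal, so √3·a = 4r.
a = 4r/√3 = 4 × 2.13 / 1.7321 = 4.92 Å.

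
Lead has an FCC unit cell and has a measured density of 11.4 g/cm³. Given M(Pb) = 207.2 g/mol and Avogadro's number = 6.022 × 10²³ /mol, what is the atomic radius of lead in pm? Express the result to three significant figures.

For an FCC cell (Z = 4), a³ = Z·M/(N_A·ρ) = 4 × 207.2 / (6.022 × 10²³ × 11.40) = 1.207 × 10^-22 cm³, so a = 4.942 × 10^-8 cm = 494.2 pm.
Atoms touch along the face diagonal, so √2·a = 4r, so r = 0.3536 × a = 175 pm.

175 pm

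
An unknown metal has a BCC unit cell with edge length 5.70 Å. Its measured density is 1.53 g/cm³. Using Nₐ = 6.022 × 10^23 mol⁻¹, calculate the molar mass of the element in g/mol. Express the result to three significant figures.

85.3 g/mol

A BCC cell has Z = 2 atoms; a = 5.700 × 10^-8 cm.
M = ρ·N_A·a³/Z = 1.53 × 6.022 × 10²³ × 1.852 × 10^-22 / 2 = 85.3 g/mol.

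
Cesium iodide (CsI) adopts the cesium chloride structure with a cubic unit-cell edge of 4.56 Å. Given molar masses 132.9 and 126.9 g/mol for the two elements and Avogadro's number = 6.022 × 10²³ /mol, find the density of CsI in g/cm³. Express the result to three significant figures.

The cesium chloride structure contains Z = 1 formula unit per cell; M(CsI) = 132.9 + 126.9 = 259.8 g/mol.
a³ = (4.560 × 10^-8 cm)³ = 9.482 × 10^-23 cm³.
ρ = 1 × 259.8 / (6.022 × 10²³ × 9.482 × 10^-23) = 4.550 g/cm³.

4.55 g/cm³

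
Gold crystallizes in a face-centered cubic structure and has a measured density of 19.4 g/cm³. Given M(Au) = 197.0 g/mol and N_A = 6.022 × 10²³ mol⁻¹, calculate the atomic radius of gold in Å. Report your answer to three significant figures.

1.44 Å

For an FCC cell (Z = 4), a³ = Z·M/(N_A·ρ) = 4 × 197.0 / (6.022 × 10²³ × 19.40) = 6.745 × 10^-23 cm³, so a = 4.071 × 10^-8 cm = 4.071 Å.
Atoms touch along the face diagonal, so √2·a = 4r, so r = 0.3536 × a = 1.44 Å.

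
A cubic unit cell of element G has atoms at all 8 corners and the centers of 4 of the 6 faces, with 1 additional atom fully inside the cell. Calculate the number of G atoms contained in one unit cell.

Corner atoms are shared by 8 cells (1/8 each), face atoms by 2 (1/2 each), interior atoms are unshared.
Net atoms = 8 × 1/8 + 4 × 1/2 + 1 = 1 + 2 + 1 = 4.

4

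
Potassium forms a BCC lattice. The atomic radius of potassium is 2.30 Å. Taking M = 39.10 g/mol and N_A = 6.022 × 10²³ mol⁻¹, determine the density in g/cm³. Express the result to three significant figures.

In a BCC lattice, atoms touch along the body diagonal, so √3·a = 4r, giving a = 5.312 Å = 5.312 × 10^-8 cm.
With Z = 2, ρ = Z·M/(N_A·a³) = 2 × 39.10 / (6.022 × 10²³ × 1.499 × 10^-22) = 0.8665 g/cm³.

0.867 g/cm³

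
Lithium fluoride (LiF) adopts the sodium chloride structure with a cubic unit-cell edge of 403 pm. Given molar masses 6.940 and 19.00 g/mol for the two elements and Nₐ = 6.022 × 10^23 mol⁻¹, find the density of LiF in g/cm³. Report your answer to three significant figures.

The sodium chloride structure contains Z = 4 formula units per cell; M(LiF) = 6.940 + 19.00 = 25.94 g/mol.
a³ = (4.030 × 10^-8 cm)³ = 6.545 × 10^-23 cm³.
ρ = 4 × 25.94 / (6.022 × 10²³ × 6.545 × 10^-23) = 2.633 g/cm³.

2.63 g/cm³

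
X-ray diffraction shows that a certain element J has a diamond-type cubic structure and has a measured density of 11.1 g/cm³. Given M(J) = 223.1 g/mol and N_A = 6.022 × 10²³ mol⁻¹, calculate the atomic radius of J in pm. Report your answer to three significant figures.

For a diamond cubic cell (Z = 8), a³ = Z·M/(N_A·ρ) = 8 × 223.1 / (6.022 × 10²³ × 11.10) = 2.670 × 10^-22 cm³, so a = 6.439 × 10^-8 cm = 643.9 pm.
Nearest neighbors lie along the body diagonal with √3·a = 8r, so r = 0.2165 × a = 139 pm.

139 pm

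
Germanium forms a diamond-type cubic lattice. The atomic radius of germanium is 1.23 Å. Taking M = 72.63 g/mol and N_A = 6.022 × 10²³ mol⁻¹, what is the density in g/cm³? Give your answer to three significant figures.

5.26 g/cm³

In a diamond cubic lattice, nearest neighbors lie along the body diagonal with √3·a = 8r, giving a = 5.681 Å = 5.681 × 10^-8 cm.
With Z = 8, ρ = Z·M/(N_A·a³) = 8 × 72.63 / (6.022 × 10²³ × 1.834 × 10^-22) = 5.262 g/cm³.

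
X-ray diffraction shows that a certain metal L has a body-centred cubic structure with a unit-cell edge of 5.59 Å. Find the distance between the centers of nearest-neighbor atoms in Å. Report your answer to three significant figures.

In a BCC structure, atoms touch along the body diagonal, so √3·a = 4r; the nearest-neighbor distance equals 2r = 0.8660·a.
d = 0.8660 × 5.59 = 4.84 Å.

4.84 Å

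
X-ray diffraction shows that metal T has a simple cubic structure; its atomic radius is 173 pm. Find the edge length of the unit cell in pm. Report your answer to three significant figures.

In a simple cubic lattice, atoms touch along the cell edge, so a = 2r.
a = 2r = 2 × 173 = 346 pm.

346 pm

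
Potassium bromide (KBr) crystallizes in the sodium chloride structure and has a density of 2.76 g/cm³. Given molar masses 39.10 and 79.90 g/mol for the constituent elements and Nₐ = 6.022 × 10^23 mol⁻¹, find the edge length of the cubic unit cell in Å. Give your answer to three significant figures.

6.59 Å

M(KBr) = 119.0 g/mol; Z = 4 formula units per cell.
a³ = Z·M/(N_A·ρ) = 4 × 119.0 / (6.022 × 10²³ × 2.76) = 2.864 × 10^-22 cm³, so a = 6.592 × 10^-8 cm = 6.59 Å.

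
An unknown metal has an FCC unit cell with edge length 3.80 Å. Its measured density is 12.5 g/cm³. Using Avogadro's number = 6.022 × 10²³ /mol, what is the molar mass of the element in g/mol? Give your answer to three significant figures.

103 g/mol

An FCC cell has Z = 4 atoms; a = 3.800 × 10^-8 cm.
M = ρ·N_A·a³/Z = 12.5 × 6.022 × 10²³ × 5.487 × 10^-23 / 4 = 103 g/mol.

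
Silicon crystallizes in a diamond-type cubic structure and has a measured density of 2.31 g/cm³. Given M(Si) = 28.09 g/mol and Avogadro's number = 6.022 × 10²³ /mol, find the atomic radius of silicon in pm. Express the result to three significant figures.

118 pm

For a diamond cubic cell (Z = 8), a³ = Z·M/(N_A·ρ) = 8 × 28.09 / (6.022 × 10²³ × 2.310) = 1.615 × 10^-22 cm³, so a = 5.446 × 10^-8 cm = 544.6 pm.
Nearest neighbors lie along the body diagonal with √3·a = 8r, so r = 0.2165 × a = 118 pm.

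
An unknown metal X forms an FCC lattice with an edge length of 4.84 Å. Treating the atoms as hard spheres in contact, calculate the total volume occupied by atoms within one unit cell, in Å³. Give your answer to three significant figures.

84.0 Å³

In an FCC lattice atoms touch along the face diagonal, so √2·a = 4r, so r = 0.3536a = 1.711 Å.
V_atoms = Z × (4/3)πr³ = 4 × (4/3)π × (1.711)³ = 84.0 Å³.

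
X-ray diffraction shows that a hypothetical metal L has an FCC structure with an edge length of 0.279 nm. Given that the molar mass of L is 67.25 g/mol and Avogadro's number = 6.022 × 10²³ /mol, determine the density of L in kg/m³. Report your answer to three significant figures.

20600 kg/m³

An FCC unit cell contains Z = 4 atoms.
Cell volume: a³ = (0.279 nm)³ = (2.790 × 10^-8 cm)³ = 2.172 × 10^-23 cm³.
ρ = Z·M/(N_A·a³) = 4 × 67.25 / (6.022 × 10²³ × 2.172 × 10^-23) = 20.57 g/cm³ = 20600 kg/m³.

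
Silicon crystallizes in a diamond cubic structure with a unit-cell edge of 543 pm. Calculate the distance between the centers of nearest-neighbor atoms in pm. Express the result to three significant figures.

235 pm

In a diamond cubic structure, nearest neighbors lie along the body diagonal with √3·a = 8r; the nearest-neighbor distance equals 2r = 0.4330·a.
d = 0.4330 × 543 = 235 pm.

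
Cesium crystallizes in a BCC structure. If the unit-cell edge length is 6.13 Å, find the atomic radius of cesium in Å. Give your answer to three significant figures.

In a BCC lattice, atoms touch along the body diagonal, so √3·a = 4r.
r = √3·a/4 = 1.7321 × 6.13 / 4 = 2.65 Å.

2.65 Å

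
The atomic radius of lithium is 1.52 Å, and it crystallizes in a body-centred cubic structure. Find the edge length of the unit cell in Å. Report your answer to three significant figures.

In a BCC lattice, atoms touch along the body diagonal, so √3·a = 4r.
a = 4r/√3 = 4 × 1.52 / 1.7321 = 3.51 Å.

3.51 Å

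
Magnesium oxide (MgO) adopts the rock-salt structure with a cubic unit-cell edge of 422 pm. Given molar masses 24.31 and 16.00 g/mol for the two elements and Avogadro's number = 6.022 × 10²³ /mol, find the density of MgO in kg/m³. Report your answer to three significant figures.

The rock-salt structure contains Z = 4 formula units per cell; M(MgO) = 24.31 + 16.00 = 40.31 g/mol.
a³ = (4.220 × 10^-8 cm)³ = 7.515 × 10^-23 cm³.
ρ = 4 × 40.31 / (6.022 × 10²³ × 7.515 × 10^-23) = 3.563 g/cm³ = 3560 kg/m³.

3560 kg/m³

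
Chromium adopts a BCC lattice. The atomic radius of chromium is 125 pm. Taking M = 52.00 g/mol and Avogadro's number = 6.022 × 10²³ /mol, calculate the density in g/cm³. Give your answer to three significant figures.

7.18 g/cm³

In a BCC lattice, atoms touch along the body diagonal, so √3·a = 4r, giving a = 288.7 pm = 2.887 × 10^-8 cm.
With Z = 2, ρ = Z·M/(N_A·a³) = 2 × 52.00 / (6.022 × 10²³ × 2.406 × 10^-23) = 7.179 g/cm³.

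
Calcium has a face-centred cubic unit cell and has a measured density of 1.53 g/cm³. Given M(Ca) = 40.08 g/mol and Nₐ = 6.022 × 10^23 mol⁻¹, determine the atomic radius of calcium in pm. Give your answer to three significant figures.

For an FCC cell (Z = 4), a³ = Z·M/(N_A·ρ) = 4 × 40.08 / (6.022 × 10²³ × 1.530) = 1.740 × 10^-22 cm³, so a = 5.583 × 10^-8 cm = 558.3 pm.
Atoms touch along the face diagonal, so √2·a = 4r, so r = 0.3536 × a = 197 pm.

197 pm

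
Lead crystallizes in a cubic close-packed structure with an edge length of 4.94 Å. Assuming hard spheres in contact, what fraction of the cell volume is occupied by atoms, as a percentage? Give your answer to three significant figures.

In an FCC lattice atoms touch along the face diagonal, so √2·a = 4r, so r = 0.3536a = 1.747 Å.
Packing fraction = Z·(4/3)πr³ / a³ = 4 × (4/3)π × (1.747)³ / (4.94)³ = 0.7405 = 74.0%.

74.0%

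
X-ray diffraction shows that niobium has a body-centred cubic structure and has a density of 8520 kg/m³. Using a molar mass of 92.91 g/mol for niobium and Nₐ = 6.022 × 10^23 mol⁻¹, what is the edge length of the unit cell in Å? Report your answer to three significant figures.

3.31 Å

With Z = 2 atoms per BCC cell, a³ = Z·M/(N_A·ρ) = 2 × 92.91 / (6.022 × 10²³ × 8.520 g/cm³) = 3.622 × 10^-23 cm³.
a = (3.622 × 10^-23)^(1/3) = 3.309 × 10^-8 cm = 3.31 Å.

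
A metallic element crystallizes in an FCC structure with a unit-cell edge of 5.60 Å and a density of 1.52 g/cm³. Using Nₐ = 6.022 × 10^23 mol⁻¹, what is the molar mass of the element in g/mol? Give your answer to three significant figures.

An FCC cell has Z = 4 atoms; a = 5.600 × 10^-8 cm.
M = ρ·N_A·a³/Z = 1.52 × 6.022 × 10²³ × 1.756 × 10^-22 / 4 = 40.2 g/mol.

40.2 g/mol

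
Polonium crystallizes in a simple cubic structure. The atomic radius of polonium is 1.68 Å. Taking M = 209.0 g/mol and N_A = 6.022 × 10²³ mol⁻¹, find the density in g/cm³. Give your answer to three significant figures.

In a simple cubic lattice, atoms touch along the cell edge, so a = 2r, giving a = 3.360 Å = 3.360 × 10^-8 cm.
With Z = 1, ρ = Z·M/(N_A·a³) = 1 × 209.0 / (6.022 × 10²³ × 3.793 × 10^-23) = 9.149 g/cm³.

9.15 g/cm³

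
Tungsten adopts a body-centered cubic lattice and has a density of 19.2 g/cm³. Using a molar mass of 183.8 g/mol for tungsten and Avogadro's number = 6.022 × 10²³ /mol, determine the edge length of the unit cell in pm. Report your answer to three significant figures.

With Z = 2 atoms per BCC cell, a³ = Z·M/(N_A·ρ) = 2 × 183.8 / (6.022 × 10²³ × 19.20 g/cm³) = 3.179 × 10^-23 cm³.
a = (3.179 × 10^-23)^(1/3) = 3.168 × 10^-8 cm = 317 pm.

317 pm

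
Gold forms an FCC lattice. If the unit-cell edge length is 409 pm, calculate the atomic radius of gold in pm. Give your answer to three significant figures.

In an FCC lattice, atoms touch along the face diagonal, so √2·a = 4r.
r = √2·a/4 = 1.4142 × 409 / 4 = 145 pm.

145 pm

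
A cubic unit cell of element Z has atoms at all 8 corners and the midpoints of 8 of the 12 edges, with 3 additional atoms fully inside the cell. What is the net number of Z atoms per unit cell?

6

Corner atoms are shared by 8 cells (1/8 each), edge atoms by 4 (1/4 each), interior atoms are unshared.
Net atoms = 8 × 1/8 + 8 × 1/4 + 3 = 1 + 2 + 3 = 6.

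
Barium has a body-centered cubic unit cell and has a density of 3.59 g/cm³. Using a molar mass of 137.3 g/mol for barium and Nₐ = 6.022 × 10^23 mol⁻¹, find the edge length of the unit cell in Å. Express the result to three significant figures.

5.03 Å

With Z = 2 atoms per BCC cell, a³ = Z·M/(N_A·ρ) = 2 × 137.3 / (6.022 × 10²³ × 3.590 g/cm³) = 1.270 × 10^-22 cm³.
a = (1.270 × 10^-22)^(1/3) = 5.027 × 10^-8 cm = 5.03 Å.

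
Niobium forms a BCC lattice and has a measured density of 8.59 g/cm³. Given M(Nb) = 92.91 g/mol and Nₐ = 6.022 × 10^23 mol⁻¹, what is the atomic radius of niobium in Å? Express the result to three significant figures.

1.43 Å

For a BCC cell (Z = 2), a³ = Z·M/(N_A·ρ) = 2 × 92.91 / (6.022 × 10²³ × 8.590) = 3.592 × 10^-23 cm³, so a = 3.300 × 10^-8 cm = 3.300 Å.
Atoms touch along the body diagonal, so √3·a = 4r, so r = 0.4330 × a = 1.43 Å.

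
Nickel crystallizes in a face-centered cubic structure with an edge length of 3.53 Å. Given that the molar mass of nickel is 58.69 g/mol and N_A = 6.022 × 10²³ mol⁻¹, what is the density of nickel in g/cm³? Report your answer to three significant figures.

8.86 g/cm³

An FCC unit cell contains Z = 4 atoms.
Cell volume: a³ = (3.53 Å)³ = (3.530 × 10^-8 cm)³ = 4.399 × 10^-23 cm³.
ρ = Z·M/(N_A·a³) = 4 × 58.69 / (6.022 × 10²³ × 4.399 × 10^-23) = 8.863 g/cm³.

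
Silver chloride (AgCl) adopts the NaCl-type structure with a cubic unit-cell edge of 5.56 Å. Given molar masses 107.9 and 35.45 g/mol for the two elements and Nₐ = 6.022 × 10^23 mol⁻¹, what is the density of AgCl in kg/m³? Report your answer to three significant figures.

The NaCl-type structure contains Z = 4 formula units per cell; M(AgCl) = 107.9 + 35.45 = 143.35 g/mol.
a³ = (5.560 × 10^-8 cm)³ = 1.719 × 10^-22 cm³.
ρ = 4 × 143.35 / (6.022 × 10²³ × 1.719 × 10^-22) = 5.540 g/cm³ = 5540 kg/m³.

5540 kg/m³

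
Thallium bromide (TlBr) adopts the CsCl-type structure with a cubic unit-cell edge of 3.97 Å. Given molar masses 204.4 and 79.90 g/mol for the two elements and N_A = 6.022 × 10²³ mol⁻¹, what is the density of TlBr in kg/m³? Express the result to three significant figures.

7550 kg/m³

The CsCl-type structure contains Z = 1 formula unit per cell; M(TlBr) = 204.4 + 79.90 = 284.3 g/mol.
a³ = (3.970 × 10^-8 cm)³ = 6.257 × 10^-23 cm³.
ρ = 1 × 284.3 / (6.022 × 10²³ × 6.257 × 10^-23) = 7.545 g/cm³ = 7550 kg/m³.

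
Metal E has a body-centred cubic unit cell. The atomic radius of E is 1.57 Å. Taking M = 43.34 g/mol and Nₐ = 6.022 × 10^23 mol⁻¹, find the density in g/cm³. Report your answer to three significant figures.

In a BCC lattice, atoms touch along the body diagonal, so √3·a = 4r, giving a = 3.626 Å = 3.626 × 10^-8 cm.
With Z = 2, ρ = Z·M/(N_A·a³) = 2 × 43.34 / (6.022 × 10²³ × 4.766 × 10^-23) = 3.020 g/cm³.

3.02 g/cm³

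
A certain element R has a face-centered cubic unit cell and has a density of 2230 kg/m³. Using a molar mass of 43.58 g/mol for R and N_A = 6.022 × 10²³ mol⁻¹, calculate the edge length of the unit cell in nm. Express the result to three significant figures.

0.506 nm

With Z = 4 atoms per FCC cell, a³ = Z·M/(N_A·ρ) = 4 × 43.58 / (6.022 × 10²³ × 2.230 g/cm³) = 1.298 × 10^-22 cm³.
a = (1.298 × 10^-22)^(1/3) = 5.063 × 10^-8 cm = 0.506 nm.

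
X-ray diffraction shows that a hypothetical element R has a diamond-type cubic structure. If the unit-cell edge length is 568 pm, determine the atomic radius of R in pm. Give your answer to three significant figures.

123 pm

In a diamond cubic lattice, nearest neighbors lie along the body diagonal with √3·a = 8r.
r = √3·a/8 = 1.7321 × 568 / 8 = 123 pm.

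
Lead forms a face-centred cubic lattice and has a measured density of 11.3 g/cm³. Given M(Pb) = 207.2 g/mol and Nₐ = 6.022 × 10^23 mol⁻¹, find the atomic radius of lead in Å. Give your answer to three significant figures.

For an FCC cell (Z = 4), a³ = Z·M/(N_A·ρ) = 4 × 207.2 / (6.022 × 10²³ × 11.30) = 1.218 × 10^-22 cm³, so a = 4.957 × 10^-8 cm = 4.957 Å.
Atoms touch along the face diagonal, so √2·a = 4r, so r = 0.3536 × a = 1.75 Å.

1.75 Å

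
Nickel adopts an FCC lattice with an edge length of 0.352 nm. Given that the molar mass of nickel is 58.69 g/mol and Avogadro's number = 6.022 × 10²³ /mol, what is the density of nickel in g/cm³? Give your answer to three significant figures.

8.94 g/cm³

An FCC unit cell contains Z = 4 atoms.
Cell volume: a³ = (0.352 nm)³ = (3.520 × 10^-8 cm)³ = 4.361 × 10^-23 cm³.
ρ = Z·M/(N_A·a³) = 4 × 58.69 / (6.022 × 10²³ × 4.361 × 10^-23) = 8.938 g/cm³.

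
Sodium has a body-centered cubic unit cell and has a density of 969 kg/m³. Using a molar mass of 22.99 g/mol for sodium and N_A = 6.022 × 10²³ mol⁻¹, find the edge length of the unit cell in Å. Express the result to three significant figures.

4.29 Å

With Z = 2 atoms per BCC cell, a³ = Z·M/(N_A·ρ) = 2 × 22.99 / (6.022 × 10²³ × 0.9690 g/cm³) = 7.880 × 10^-23 cm³.
a = (7.880 × 10^-23)^(1/3) = 4.287 × 10^-8 cm = 4.29 Å.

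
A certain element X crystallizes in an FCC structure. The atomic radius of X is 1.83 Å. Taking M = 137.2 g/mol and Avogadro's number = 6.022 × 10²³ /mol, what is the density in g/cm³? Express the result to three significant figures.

6.57 g/cm³

In an FCC lattice, atoms touch along the face diagonal, so √2·a = 4r, giving a = 5.176 Å = 5.176 × 10^-8 cm.
With Z = 4, ρ = Z·M/(N_A·a³) = 4 × 137.2 / (6.022 × 10²³ × 1.387 × 10^-22) = 6.572 g/cm³.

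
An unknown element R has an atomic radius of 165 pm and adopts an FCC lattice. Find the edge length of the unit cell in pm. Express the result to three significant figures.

467 pm

In an FCC lattice, atoms touch along the face diagonal, so √2·a = 4r.
a = 4r/√2 = 4 × 165 / 1.4142 = 467 pm.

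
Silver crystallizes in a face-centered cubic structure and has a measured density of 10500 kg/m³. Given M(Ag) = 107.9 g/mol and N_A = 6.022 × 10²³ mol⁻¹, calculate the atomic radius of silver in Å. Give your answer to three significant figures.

For an FCC cell (Z = 4), a³ = Z·M/(N_A·ρ) = 4 × 107.9 / (6.022 × 10²³ × 10.50) = 6.826 × 10^-23 cm³, so a = 4.087 × 10^-8 cm = 4.087 Å.
Atoms touch along the face diagonal, so √2·a = 4r, so r = 0.3536 × a = 1.44 Å.

1.44 Å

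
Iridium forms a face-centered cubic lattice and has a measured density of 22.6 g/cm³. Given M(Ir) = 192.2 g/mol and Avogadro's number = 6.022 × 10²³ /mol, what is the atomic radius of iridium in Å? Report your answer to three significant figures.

For an FCC cell (Z = 4), a³ = Z·M/(N_A·ρ) = 4 × 192.2 / (6.022 × 10²³ × 22.60) = 5.649 × 10^-23 cm³, so a = 3.837 × 10^-8 cm = 3.837 Å.
Atoms touch along the face diagonal, so √2·a = 4r, so r = 0.3536 × a = 1.36 Å.

1.36 Å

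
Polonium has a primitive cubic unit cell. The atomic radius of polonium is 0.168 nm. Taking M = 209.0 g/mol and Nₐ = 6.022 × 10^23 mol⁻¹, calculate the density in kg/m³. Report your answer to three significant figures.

In a simple cubic lattice, atoms touch along the cell edge, so a = 2r, giving a = 0.3360 nm = 3.360 × 10^-8 cm.
With Z = 1, ρ = Z·M/(N_A·a³) = 1 × 209.0 / (6.022 × 10²³ × 3.793 × 10^-23) = 9.149 g/cm³ = 9150 kg/m³.

9150 kg/m³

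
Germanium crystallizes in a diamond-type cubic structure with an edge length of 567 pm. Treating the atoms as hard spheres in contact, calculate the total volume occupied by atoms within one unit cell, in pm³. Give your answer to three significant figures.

6.20 × 10^7 pm³

In a diamond cubic lattice nearest neighbors lie along the body diagonal with √3·a = 8r, so r = 0.2165a = 122.8 pm.
V_atoms = Z × (4/3)πr³ = 8 × (4/3)π × (122.8)³ = 6.20 × 10^7 pm³.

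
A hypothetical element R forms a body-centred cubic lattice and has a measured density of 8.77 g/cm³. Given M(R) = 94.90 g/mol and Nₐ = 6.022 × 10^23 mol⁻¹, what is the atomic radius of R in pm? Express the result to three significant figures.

143 pm

For a BCC cell (Z = 2), a³ = Z·M/(N_A·ρ) = 2 × 94.90 / (6.022 × 10²³ × 8.770) = 3.594 × 10^-23 cm³, so a = 3.300 × 10^-8 cm = 330.0 pm.
Atoms touch along the body diagonal, so √3·a = 4r, so r = 0.4330 × a = 143 pm.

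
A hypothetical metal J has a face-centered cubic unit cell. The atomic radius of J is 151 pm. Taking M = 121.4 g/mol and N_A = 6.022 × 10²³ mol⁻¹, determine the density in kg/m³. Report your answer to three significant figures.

10400 kg/m³

In an FCC lattice, atoms touch along the face diagonal, so √2·a = 4r, giving a = 427.1 pm = 4.271 × 10^-8 cm.
With Z = 4, ρ = Z·M/(N_A·a³) = 4 × 121.4 / (6.022 × 10²³ × 7.791 × 10^-23) = 10.35 g/cm³ = 10400 kg/m³.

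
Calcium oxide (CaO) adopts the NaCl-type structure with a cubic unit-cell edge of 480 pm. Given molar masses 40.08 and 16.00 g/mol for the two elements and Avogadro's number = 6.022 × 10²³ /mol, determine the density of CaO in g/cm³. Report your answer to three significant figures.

The NaCl-type structure contains Z = 4 formula units per cell; M(CaO) = 40.08 + 16.00 = 56.08 g/mol.
a³ = (4.800 × 10^-8 cm)³ = 1.106 × 10^-22 cm³.
ρ = 4 × 56.08 / (6.022 × 10²³ × 1.106 × 10^-22) = 3.368 g/cm³.

3.37 g/cm³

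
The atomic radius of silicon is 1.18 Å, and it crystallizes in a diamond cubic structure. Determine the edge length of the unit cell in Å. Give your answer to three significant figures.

In a diamond cubic lattice, nearest neighbors lie along the body diagonal with √3·a = 8r.
a = 8r/√3 = 8 × 1.18 / 1.7321 = 5.45 Å.

5.45 Å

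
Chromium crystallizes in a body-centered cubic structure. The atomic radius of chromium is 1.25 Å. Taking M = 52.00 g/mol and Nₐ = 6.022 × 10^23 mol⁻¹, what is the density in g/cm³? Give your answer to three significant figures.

7.18 g/cm³

In a BCC lattice, atoms touch along the body diagonal, so √3·a = 4r, giving a = 2.887 Å = 2.887 × 10^-8 cm.
With Z = 2, ρ = Z·M/(N_A·a³) = 2 × 52.00 / (6.022 × 10²³ × 2.406 × 10^-23) = 7.179 g/cm³.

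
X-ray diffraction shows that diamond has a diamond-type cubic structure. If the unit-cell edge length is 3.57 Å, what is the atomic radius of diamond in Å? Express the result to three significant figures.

0.773 Å

In a diamond cubic lattice, nearest neighbors lie along the body diagonal with √3·a = 8r.
r = √3·a/8 = 1.7321 × 3.57 / 8 = 0.773 Å.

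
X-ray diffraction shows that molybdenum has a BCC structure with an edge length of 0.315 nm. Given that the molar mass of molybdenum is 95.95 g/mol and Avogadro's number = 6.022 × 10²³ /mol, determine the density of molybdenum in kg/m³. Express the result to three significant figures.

10200 kg/m³

A BCC unit cell contains Z = 2 atoms.
Cell volume: a³ = (0.315 nm)³ = (3.150 × 10^-8 cm)³ = 3.126 × 10^-23 cm³.
ρ = Z·M/(N_A·a³) = 2 × 95.95 / (6.022 × 10²³ × 3.126 × 10^-23) = 10.20 g/cm³ = 10200 kg/m³.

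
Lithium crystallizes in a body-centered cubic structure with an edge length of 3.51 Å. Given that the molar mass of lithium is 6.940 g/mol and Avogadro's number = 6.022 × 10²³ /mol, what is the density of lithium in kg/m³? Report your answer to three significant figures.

A BCC unit cell contains Z = 2 atoms.
Cell volume: a³ = (3.51 Å)³ = (3.510 × 10^-8 cm)³ = 4.324 × 10^-23 cm³.
ρ = Z·M/(N_A·a³) = 2 × 6.940 / (6.022 × 10²³ × 4.324 × 10^-23) = 0.5330 g/cm³ = 533 kg/m³.

533 kg/m³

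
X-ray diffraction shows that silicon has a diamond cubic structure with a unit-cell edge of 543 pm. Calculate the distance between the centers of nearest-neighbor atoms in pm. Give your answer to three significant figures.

235 pm

In a diamond cubic structure, nearest neighbors lie along the body diagonal with √3·a = 8r; the nearest-neighbor distance equals 2r = 0.4330·a.
d = 0.4330 × 543 = 235 pm.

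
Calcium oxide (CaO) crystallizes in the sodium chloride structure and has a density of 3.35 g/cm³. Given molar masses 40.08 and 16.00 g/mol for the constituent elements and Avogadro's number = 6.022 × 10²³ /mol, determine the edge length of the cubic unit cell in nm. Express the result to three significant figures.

M(CaO) = 56.08 g/mol; Z = 4 formula units per cell.
a³ = Z·M/(N_A·ρ) = 4 × 56.08 / (6.022 × 10²³ × 3.35) = 1.112 × 10^-22 cm³, so a = 4.809 × 10^-8 cm = 0.481 nm.

0.481 nm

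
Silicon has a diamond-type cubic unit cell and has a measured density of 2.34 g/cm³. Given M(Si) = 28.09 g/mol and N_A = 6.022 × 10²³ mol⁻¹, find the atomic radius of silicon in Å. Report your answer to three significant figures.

For a diamond cubic cell (Z = 8), a³ = Z·M/(N_A·ρ) = 8 × 28.09 / (6.022 × 10²³ × 2.340) = 1.595 × 10^-22 cm³, so a = 5.423 × 10^-8 cm = 5.423 Å.
Nearest neighbors lie along the body diagonal with √3·a = 8r, so r = 0.2165 × a = 1.17 Å.

1.17 Å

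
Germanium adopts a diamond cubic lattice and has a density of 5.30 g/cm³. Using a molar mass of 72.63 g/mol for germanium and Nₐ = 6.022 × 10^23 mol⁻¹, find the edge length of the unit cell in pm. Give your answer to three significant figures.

With Z = 8 atoms per diamond cubic cell, a³ = Z·M/(N_A·ρ) = 8 × 72.63 / (6.022 × 10²³ × 5.300 g/cm³) = 1.820 × 10^-22 cm³.
a = (1.820 × 10^-22)^(1/3) = 5.668 × 10^-8 cm = 567 pm.

567 pm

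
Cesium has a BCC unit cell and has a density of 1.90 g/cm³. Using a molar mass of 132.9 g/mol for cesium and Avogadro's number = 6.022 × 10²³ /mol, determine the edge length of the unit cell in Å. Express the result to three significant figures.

With Z = 2 atoms per BCC cell, a³ = Z·M/(N_A·ρ) = 2 × 132.9 / (6.022 × 10²³ × 1.900 g/cm³) = 2.323 × 10^-22 cm³.
a = (2.323 × 10^-22)^(1/3) = 6.147 × 10^-8 cm = 6.15 Å.

6.15 Å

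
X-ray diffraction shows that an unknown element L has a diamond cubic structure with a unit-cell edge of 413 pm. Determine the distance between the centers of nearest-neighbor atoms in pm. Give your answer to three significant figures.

In a diamond cubic structure, nearest neighbors lie along the body diagonal with √3·a = 8r; the nearest-neighbor distance equals 2r = 0.4330·a.
d = 0.4330 × 413 = 179 pm.

179 pm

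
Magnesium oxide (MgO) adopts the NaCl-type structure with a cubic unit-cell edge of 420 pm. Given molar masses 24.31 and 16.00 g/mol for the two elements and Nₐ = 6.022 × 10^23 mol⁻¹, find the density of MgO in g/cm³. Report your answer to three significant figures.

The NaCl-type structure contains Z = 4 formula units per cell; M(MgO) = 24.31 + 16.00 = 40.31 g/mol.
a³ = (4.200 × 10^-8 cm)³ = 7.409 × 10^-23 cm³.
ρ = 4 × 40.31 / (6.022 × 10²³ × 7.409 × 10^-23) = 3.614 g/cm³.

3.61 g/cm³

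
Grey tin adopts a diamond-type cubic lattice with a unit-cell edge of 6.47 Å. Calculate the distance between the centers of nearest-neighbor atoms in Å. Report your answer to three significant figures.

2.80 Å

In a diamond cubic structure, nearest neighbors lie along the body diagonal with √3·a = 8r; the nearest-neighbor distance equals 2r = 0.4330·a.
d = 0.4330 × 6.47 = 2.80 Å.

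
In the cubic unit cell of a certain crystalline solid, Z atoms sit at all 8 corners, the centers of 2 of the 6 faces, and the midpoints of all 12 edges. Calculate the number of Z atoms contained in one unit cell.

5

Corner atoms are shared by 8 cells (1/8 each), face atoms by 2 (1/2 each), edge atoms by 4 (1/4 each).
Net atoms = 8 × 1/8 + 2 × 1/2 + 12 × 1/4 = 1 + 1 + 3 = 5.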